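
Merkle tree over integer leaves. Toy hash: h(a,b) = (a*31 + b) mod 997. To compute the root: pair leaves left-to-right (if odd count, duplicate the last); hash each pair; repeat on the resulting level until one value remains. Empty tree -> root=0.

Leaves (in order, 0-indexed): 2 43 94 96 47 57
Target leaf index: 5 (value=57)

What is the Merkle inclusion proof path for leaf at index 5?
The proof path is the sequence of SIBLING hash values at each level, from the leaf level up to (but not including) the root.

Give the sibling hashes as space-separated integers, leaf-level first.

Answer: 47 517 283

Derivation:
L0 (leaves): [2, 43, 94, 96, 47, 57], target index=5
L1: h(2,43)=(2*31+43)%997=105 [pair 0] h(94,96)=(94*31+96)%997=19 [pair 1] h(47,57)=(47*31+57)%997=517 [pair 2] -> [105, 19, 517]
  Sibling for proof at L0: 47
L2: h(105,19)=(105*31+19)%997=283 [pair 0] h(517,517)=(517*31+517)%997=592 [pair 1] -> [283, 592]
  Sibling for proof at L1: 517
L3: h(283,592)=(283*31+592)%997=392 [pair 0] -> [392]
  Sibling for proof at L2: 283
Root: 392
Proof path (sibling hashes from leaf to root): [47, 517, 283]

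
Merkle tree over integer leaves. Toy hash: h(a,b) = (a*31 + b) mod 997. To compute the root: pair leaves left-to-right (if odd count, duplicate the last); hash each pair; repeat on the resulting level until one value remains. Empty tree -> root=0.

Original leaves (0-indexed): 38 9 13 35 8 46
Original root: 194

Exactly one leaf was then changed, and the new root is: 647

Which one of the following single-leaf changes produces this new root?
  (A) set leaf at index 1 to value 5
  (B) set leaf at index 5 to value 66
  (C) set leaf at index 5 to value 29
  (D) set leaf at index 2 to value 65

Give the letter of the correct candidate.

Answer: C

Derivation:
Original leaves: [38, 9, 13, 35, 8, 46]
Target new root: 647
Try each candidate change and compute the resulting root:
Candidate A: set leaf[1] = 5 -> leaves = [38, 5, 13, 35, 8, 46]
  L0: [38, 5, 13, 35, 8, 46]
  L1: h(38,5)=(38*31+5)%997=186 h(13,35)=(13*31+35)%997=438 h(8,46)=(8*31+46)%997=294 -> [186, 438, 294]
  L2: h(186,438)=(186*31+438)%997=222 h(294,294)=(294*31+294)%997=435 -> [222, 435]
  L3: h(222,435)=(222*31+435)%997=338 -> [338]
  root = 338 != target 647
Candidate B: set leaf[5] = 66 -> leaves = [38, 9, 13, 35, 8, 66]
  L0: [38, 9, 13, 35, 8, 66]
  L1: h(38,9)=(38*31+9)%997=190 h(13,35)=(13*31+35)%997=438 h(8,66)=(8*31+66)%997=314 -> [190, 438, 314]
  L2: h(190,438)=(190*31+438)%997=346 h(314,314)=(314*31+314)%997=78 -> [346, 78]
  L3: h(346,78)=(346*31+78)%997=834 -> [834]
  root = 834 != target 647
Candidate C: set leaf[5] = 29 -> leaves = [38, 9, 13, 35, 8, 29]
  L0: [38, 9, 13, 35, 8, 29]
  L1: h(38,9)=(38*31+9)%997=190 h(13,35)=(13*31+35)%997=438 h(8,29)=(8*31+29)%997=277 -> [190, 438, 277]
  L2: h(190,438)=(190*31+438)%997=346 h(277,277)=(277*31+277)%997=888 -> [346, 888]
  L3: h(346,888)=(346*31+888)%997=647 -> [647]
  root = 647 == target 647  ** MATCH **
Candidate D: set leaf[2] = 65 -> leaves = [38, 9, 65, 35, 8, 46]
  L0: [38, 9, 65, 35, 8, 46]
  L1: h(38,9)=(38*31+9)%997=190 h(65,35)=(65*31+35)%997=56 h(8,46)=(8*31+46)%997=294 -> [190, 56, 294]
  L2: h(190,56)=(190*31+56)%997=961 h(294,294)=(294*31+294)%997=435 -> [961, 435]
  L3: h(961,435)=(961*31+435)%997=316 -> [316]
  root = 316 != target 647
Candidate C produces the target root.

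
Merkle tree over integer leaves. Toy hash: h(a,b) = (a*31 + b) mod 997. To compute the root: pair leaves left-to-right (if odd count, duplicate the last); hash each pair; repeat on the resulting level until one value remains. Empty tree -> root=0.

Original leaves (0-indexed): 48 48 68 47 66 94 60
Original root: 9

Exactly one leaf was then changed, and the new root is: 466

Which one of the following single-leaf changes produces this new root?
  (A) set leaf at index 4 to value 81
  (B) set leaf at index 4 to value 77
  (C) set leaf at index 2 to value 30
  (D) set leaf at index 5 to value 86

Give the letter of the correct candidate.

Answer: A

Derivation:
Original leaves: [48, 48, 68, 47, 66, 94, 60]
Target new root: 466
Try each candidate change and compute the resulting root:
Candidate A: set leaf[4] = 81 -> leaves = [48, 48, 68, 47, 81, 94, 60]
  L0: [48, 48, 68, 47, 81, 94, 60]
  L1: h(48,48)=(48*31+48)%997=539 h(68,47)=(68*31+47)%997=161 h(81,94)=(81*31+94)%997=611 h(60,60)=(60*31+60)%997=923 -> [539, 161, 611, 923]
  L2: h(539,161)=(539*31+161)%997=918 h(611,923)=(611*31+923)%997=921 -> [918, 921]
  L3: h(918,921)=(918*31+921)%997=466 -> [466]
  root = 466 == target 466  ** MATCH **
Candidate B: set leaf[4] = 77 -> leaves = [48, 48, 68, 47, 77, 94, 60]
  L0: [48, 48, 68, 47, 77, 94, 60]
  L1: h(48,48)=(48*31+48)%997=539 h(68,47)=(68*31+47)%997=161 h(77,94)=(77*31+94)%997=487 h(60,60)=(60*31+60)%997=923 -> [539, 161, 487, 923]
  L2: h(539,161)=(539*31+161)%997=918 h(487,923)=(487*31+923)%997=68 -> [918, 68]
  L3: h(918,68)=(918*31+68)%997=610 -> [610]
  root = 610 != target 466
Candidate C: set leaf[2] = 30 -> leaves = [48, 48, 30, 47, 66, 94, 60]
  L0: [48, 48, 30, 47, 66, 94, 60]
  L1: h(48,48)=(48*31+48)%997=539 h(30,47)=(30*31+47)%997=977 h(66,94)=(66*31+94)%997=146 h(60,60)=(60*31+60)%997=923 -> [539, 977, 146, 923]
  L2: h(539,977)=(539*31+977)%997=737 h(146,923)=(146*31+923)%997=464 -> [737, 464]
  L3: h(737,464)=(737*31+464)%997=380 -> [380]
  root = 380 != target 466
Candidate D: set leaf[5] = 86 -> leaves = [48, 48, 68, 47, 66, 86, 60]
  L0: [48, 48, 68, 47, 66, 86, 60]
  L1: h(48,48)=(48*31+48)%997=539 h(68,47)=(68*31+47)%997=161 h(66,86)=(66*31+86)%997=138 h(60,60)=(60*31+60)%997=923 -> [539, 161, 138, 923]
  L2: h(539,161)=(539*31+161)%997=918 h(138,923)=(138*31+923)%997=216 -> [918, 216]
  L3: h(918,216)=(918*31+216)%997=758 -> [758]
  root = 758 != target 466
Candidate A produces the target root.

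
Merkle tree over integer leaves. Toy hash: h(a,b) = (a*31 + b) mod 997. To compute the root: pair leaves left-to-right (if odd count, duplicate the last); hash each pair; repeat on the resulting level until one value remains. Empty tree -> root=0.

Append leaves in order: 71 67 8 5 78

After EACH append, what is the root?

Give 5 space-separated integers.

Answer: 71 274 774 771 85

Derivation:
After append 71 (leaves=[71]):
  L0: [71]
  root=71
After append 67 (leaves=[71, 67]):
  L0: [71, 67]
  L1: h(71,67)=(71*31+67)%997=274 -> [274]
  root=274
After append 8 (leaves=[71, 67, 8]):
  L0: [71, 67, 8]
  L1: h(71,67)=(71*31+67)%997=274 h(8,8)=(8*31+8)%997=256 -> [274, 256]
  L2: h(274,256)=(274*31+256)%997=774 -> [774]
  root=774
After append 5 (leaves=[71, 67, 8, 5]):
  L0: [71, 67, 8, 5]
  L1: h(71,67)=(71*31+67)%997=274 h(8,5)=(8*31+5)%997=253 -> [274, 253]
  L2: h(274,253)=(274*31+253)%997=771 -> [771]
  root=771
After append 78 (leaves=[71, 67, 8, 5, 78]):
  L0: [71, 67, 8, 5, 78]
  L1: h(71,67)=(71*31+67)%997=274 h(8,5)=(8*31+5)%997=253 h(78,78)=(78*31+78)%997=502 -> [274, 253, 502]
  L2: h(274,253)=(274*31+253)%997=771 h(502,502)=(502*31+502)%997=112 -> [771, 112]
  L3: h(771,112)=(771*31+112)%997=85 -> [85]
  root=85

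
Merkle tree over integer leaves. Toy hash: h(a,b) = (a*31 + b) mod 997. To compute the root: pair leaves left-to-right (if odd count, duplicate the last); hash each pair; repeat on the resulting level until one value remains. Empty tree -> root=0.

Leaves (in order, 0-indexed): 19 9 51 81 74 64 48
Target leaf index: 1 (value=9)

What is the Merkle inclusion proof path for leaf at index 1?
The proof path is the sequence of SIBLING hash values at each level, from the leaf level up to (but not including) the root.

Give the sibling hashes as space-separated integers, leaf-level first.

L0 (leaves): [19, 9, 51, 81, 74, 64, 48], target index=1
L1: h(19,9)=(19*31+9)%997=598 [pair 0] h(51,81)=(51*31+81)%997=665 [pair 1] h(74,64)=(74*31+64)%997=364 [pair 2] h(48,48)=(48*31+48)%997=539 [pair 3] -> [598, 665, 364, 539]
  Sibling for proof at L0: 19
L2: h(598,665)=(598*31+665)%997=260 [pair 0] h(364,539)=(364*31+539)%997=856 [pair 1] -> [260, 856]
  Sibling for proof at L1: 665
L3: h(260,856)=(260*31+856)%997=940 [pair 0] -> [940]
  Sibling for proof at L2: 856
Root: 940
Proof path (sibling hashes from leaf to root): [19, 665, 856]

Answer: 19 665 856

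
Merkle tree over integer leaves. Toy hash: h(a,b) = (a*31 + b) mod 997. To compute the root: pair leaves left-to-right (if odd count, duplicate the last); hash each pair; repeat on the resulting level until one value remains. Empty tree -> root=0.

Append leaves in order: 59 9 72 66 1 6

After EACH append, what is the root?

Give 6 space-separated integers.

Answer: 59 841 459 453 112 272

Derivation:
After append 59 (leaves=[59]):
  L0: [59]
  root=59
After append 9 (leaves=[59, 9]):
  L0: [59, 9]
  L1: h(59,9)=(59*31+9)%997=841 -> [841]
  root=841
After append 72 (leaves=[59, 9, 72]):
  L0: [59, 9, 72]
  L1: h(59,9)=(59*31+9)%997=841 h(72,72)=(72*31+72)%997=310 -> [841, 310]
  L2: h(841,310)=(841*31+310)%997=459 -> [459]
  root=459
After append 66 (leaves=[59, 9, 72, 66]):
  L0: [59, 9, 72, 66]
  L1: h(59,9)=(59*31+9)%997=841 h(72,66)=(72*31+66)%997=304 -> [841, 304]
  L2: h(841,304)=(841*31+304)%997=453 -> [453]
  root=453
After append 1 (leaves=[59, 9, 72, 66, 1]):
  L0: [59, 9, 72, 66, 1]
  L1: h(59,9)=(59*31+9)%997=841 h(72,66)=(72*31+66)%997=304 h(1,1)=(1*31+1)%997=32 -> [841, 304, 32]
  L2: h(841,304)=(841*31+304)%997=453 h(32,32)=(32*31+32)%997=27 -> [453, 27]
  L3: h(453,27)=(453*31+27)%997=112 -> [112]
  root=112
After append 6 (leaves=[59, 9, 72, 66, 1, 6]):
  L0: [59, 9, 72, 66, 1, 6]
  L1: h(59,9)=(59*31+9)%997=841 h(72,66)=(72*31+66)%997=304 h(1,6)=(1*31+6)%997=37 -> [841, 304, 37]
  L2: h(841,304)=(841*31+304)%997=453 h(37,37)=(37*31+37)%997=187 -> [453, 187]
  L3: h(453,187)=(453*31+187)%997=272 -> [272]
  root=272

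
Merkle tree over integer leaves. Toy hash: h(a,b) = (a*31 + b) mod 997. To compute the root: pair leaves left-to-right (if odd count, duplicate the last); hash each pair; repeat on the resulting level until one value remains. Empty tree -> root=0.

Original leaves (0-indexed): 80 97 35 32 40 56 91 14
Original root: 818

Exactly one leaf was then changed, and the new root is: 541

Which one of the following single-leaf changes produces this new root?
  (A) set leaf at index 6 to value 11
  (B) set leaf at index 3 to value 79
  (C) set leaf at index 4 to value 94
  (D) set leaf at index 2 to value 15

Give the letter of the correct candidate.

Original leaves: [80, 97, 35, 32, 40, 56, 91, 14]
Target new root: 541
Try each candidate change and compute the resulting root:
Candidate A: set leaf[6] = 11 -> leaves = [80, 97, 35, 32, 40, 56, 11, 14]
  L0: [80, 97, 35, 32, 40, 56, 11, 14]
  L1: h(80,97)=(80*31+97)%997=583 h(35,32)=(35*31+32)%997=120 h(40,56)=(40*31+56)%997=299 h(11,14)=(11*31+14)%997=355 -> [583, 120, 299, 355]
  L2: h(583,120)=(583*31+120)%997=247 h(299,355)=(299*31+355)%997=651 -> [247, 651]
  L3: h(247,651)=(247*31+651)%997=332 -> [332]
  root = 332 != target 541
Candidate B: set leaf[3] = 79 -> leaves = [80, 97, 35, 79, 40, 56, 91, 14]
  L0: [80, 97, 35, 79, 40, 56, 91, 14]
  L1: h(80,97)=(80*31+97)%997=583 h(35,79)=(35*31+79)%997=167 h(40,56)=(40*31+56)%997=299 h(91,14)=(91*31+14)%997=841 -> [583, 167, 299, 841]
  L2: h(583,167)=(583*31+167)%997=294 h(299,841)=(299*31+841)%997=140 -> [294, 140]
  L3: h(294,140)=(294*31+140)%997=281 -> [281]
  root = 281 != target 541
Candidate C: set leaf[4] = 94 -> leaves = [80, 97, 35, 32, 94, 56, 91, 14]
  L0: [80, 97, 35, 32, 94, 56, 91, 14]
  L1: h(80,97)=(80*31+97)%997=583 h(35,32)=(35*31+32)%997=120 h(94,56)=(94*31+56)%997=976 h(91,14)=(91*31+14)%997=841 -> [583, 120, 976, 841]
  L2: h(583,120)=(583*31+120)%997=247 h(976,841)=(976*31+841)%997=190 -> [247, 190]
  L3: h(247,190)=(247*31+190)%997=868 -> [868]
  root = 868 != target 541
Candidate D: set leaf[2] = 15 -> leaves = [80, 97, 15, 32, 40, 56, 91, 14]
  L0: [80, 97, 15, 32, 40, 56, 91, 14]
  L1: h(80,97)=(80*31+97)%997=583 h(15,32)=(15*31+32)%997=497 h(40,56)=(40*31+56)%997=299 h(91,14)=(91*31+14)%997=841 -> [583, 497, 299, 841]
  L2: h(583,497)=(583*31+497)%997=624 h(299,841)=(299*31+841)%997=140 -> [624, 140]
  L3: h(624,140)=(624*31+140)%997=541 -> [541]
  root = 541 == target 541  ** MATCH **
Candidate D produces the target root.

Answer: D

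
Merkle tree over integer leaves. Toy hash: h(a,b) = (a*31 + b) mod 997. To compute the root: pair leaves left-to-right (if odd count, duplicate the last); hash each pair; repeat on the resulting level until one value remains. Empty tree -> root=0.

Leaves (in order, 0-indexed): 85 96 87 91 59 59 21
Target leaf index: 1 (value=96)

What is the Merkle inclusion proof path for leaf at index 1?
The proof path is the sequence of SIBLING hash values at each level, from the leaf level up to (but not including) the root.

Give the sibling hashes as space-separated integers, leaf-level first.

Answer: 85 794 377

Derivation:
L0 (leaves): [85, 96, 87, 91, 59, 59, 21], target index=1
L1: h(85,96)=(85*31+96)%997=737 [pair 0] h(87,91)=(87*31+91)%997=794 [pair 1] h(59,59)=(59*31+59)%997=891 [pair 2] h(21,21)=(21*31+21)%997=672 [pair 3] -> [737, 794, 891, 672]
  Sibling for proof at L0: 85
L2: h(737,794)=(737*31+794)%997=710 [pair 0] h(891,672)=(891*31+672)%997=377 [pair 1] -> [710, 377]
  Sibling for proof at L1: 794
L3: h(710,377)=(710*31+377)%997=453 [pair 0] -> [453]
  Sibling for proof at L2: 377
Root: 453
Proof path (sibling hashes from leaf to root): [85, 794, 377]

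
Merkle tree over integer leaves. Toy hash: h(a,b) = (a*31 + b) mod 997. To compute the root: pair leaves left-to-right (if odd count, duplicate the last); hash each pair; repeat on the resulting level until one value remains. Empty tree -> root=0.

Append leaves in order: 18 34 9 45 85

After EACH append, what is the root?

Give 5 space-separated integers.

Answer: 18 592 694 730 0

Derivation:
After append 18 (leaves=[18]):
  L0: [18]
  root=18
After append 34 (leaves=[18, 34]):
  L0: [18, 34]
  L1: h(18,34)=(18*31+34)%997=592 -> [592]
  root=592
After append 9 (leaves=[18, 34, 9]):
  L0: [18, 34, 9]
  L1: h(18,34)=(18*31+34)%997=592 h(9,9)=(9*31+9)%997=288 -> [592, 288]
  L2: h(592,288)=(592*31+288)%997=694 -> [694]
  root=694
After append 45 (leaves=[18, 34, 9, 45]):
  L0: [18, 34, 9, 45]
  L1: h(18,34)=(18*31+34)%997=592 h(9,45)=(9*31+45)%997=324 -> [592, 324]
  L2: h(592,324)=(592*31+324)%997=730 -> [730]
  root=730
After append 85 (leaves=[18, 34, 9, 45, 85]):
  L0: [18, 34, 9, 45, 85]
  L1: h(18,34)=(18*31+34)%997=592 h(9,45)=(9*31+45)%997=324 h(85,85)=(85*31+85)%997=726 -> [592, 324, 726]
  L2: h(592,324)=(592*31+324)%997=730 h(726,726)=(726*31+726)%997=301 -> [730, 301]
  L3: h(730,301)=(730*31+301)%997=0 -> [0]
  root=0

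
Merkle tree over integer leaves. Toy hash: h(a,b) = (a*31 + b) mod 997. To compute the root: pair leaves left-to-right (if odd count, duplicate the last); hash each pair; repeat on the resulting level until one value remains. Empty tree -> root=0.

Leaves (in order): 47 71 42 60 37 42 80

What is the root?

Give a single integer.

Answer: 711

Derivation:
L0: [47, 71, 42, 60, 37, 42, 80]
L1: h(47,71)=(47*31+71)%997=531 h(42,60)=(42*31+60)%997=365 h(37,42)=(37*31+42)%997=192 h(80,80)=(80*31+80)%997=566 -> [531, 365, 192, 566]
L2: h(531,365)=(531*31+365)%997=874 h(192,566)=(192*31+566)%997=536 -> [874, 536]
L3: h(874,536)=(874*31+536)%997=711 -> [711]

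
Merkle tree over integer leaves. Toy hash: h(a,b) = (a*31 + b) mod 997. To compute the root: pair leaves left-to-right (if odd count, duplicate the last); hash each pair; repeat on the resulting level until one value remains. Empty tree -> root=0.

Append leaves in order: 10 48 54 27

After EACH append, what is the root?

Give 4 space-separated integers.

Answer: 10 358 862 835

Derivation:
After append 10 (leaves=[10]):
  L0: [10]
  root=10
After append 48 (leaves=[10, 48]):
  L0: [10, 48]
  L1: h(10,48)=(10*31+48)%997=358 -> [358]
  root=358
After append 54 (leaves=[10, 48, 54]):
  L0: [10, 48, 54]
  L1: h(10,48)=(10*31+48)%997=358 h(54,54)=(54*31+54)%997=731 -> [358, 731]
  L2: h(358,731)=(358*31+731)%997=862 -> [862]
  root=862
After append 27 (leaves=[10, 48, 54, 27]):
  L0: [10, 48, 54, 27]
  L1: h(10,48)=(10*31+48)%997=358 h(54,27)=(54*31+27)%997=704 -> [358, 704]
  L2: h(358,704)=(358*31+704)%997=835 -> [835]
  root=835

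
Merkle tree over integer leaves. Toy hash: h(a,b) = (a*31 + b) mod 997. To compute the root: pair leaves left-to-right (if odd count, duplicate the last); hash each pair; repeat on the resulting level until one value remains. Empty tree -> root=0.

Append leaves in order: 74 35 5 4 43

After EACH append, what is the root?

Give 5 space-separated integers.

Answer: 74 335 575 574 12

Derivation:
After append 74 (leaves=[74]):
  L0: [74]
  root=74
After append 35 (leaves=[74, 35]):
  L0: [74, 35]
  L1: h(74,35)=(74*31+35)%997=335 -> [335]
  root=335
After append 5 (leaves=[74, 35, 5]):
  L0: [74, 35, 5]
  L1: h(74,35)=(74*31+35)%997=335 h(5,5)=(5*31+5)%997=160 -> [335, 160]
  L2: h(335,160)=(335*31+160)%997=575 -> [575]
  root=575
After append 4 (leaves=[74, 35, 5, 4]):
  L0: [74, 35, 5, 4]
  L1: h(74,35)=(74*31+35)%997=335 h(5,4)=(5*31+4)%997=159 -> [335, 159]
  L2: h(335,159)=(335*31+159)%997=574 -> [574]
  root=574
After append 43 (leaves=[74, 35, 5, 4, 43]):
  L0: [74, 35, 5, 4, 43]
  L1: h(74,35)=(74*31+35)%997=335 h(5,4)=(5*31+4)%997=159 h(43,43)=(43*31+43)%997=379 -> [335, 159, 379]
  L2: h(335,159)=(335*31+159)%997=574 h(379,379)=(379*31+379)%997=164 -> [574, 164]
  L3: h(574,164)=(574*31+164)%997=12 -> [12]
  root=12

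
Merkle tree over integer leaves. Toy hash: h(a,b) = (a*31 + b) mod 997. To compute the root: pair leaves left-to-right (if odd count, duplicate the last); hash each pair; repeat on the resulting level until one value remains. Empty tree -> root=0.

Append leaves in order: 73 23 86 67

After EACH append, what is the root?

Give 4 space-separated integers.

After append 73 (leaves=[73]):
  L0: [73]
  root=73
After append 23 (leaves=[73, 23]):
  L0: [73, 23]
  L1: h(73,23)=(73*31+23)%997=292 -> [292]
  root=292
After append 86 (leaves=[73, 23, 86]):
  L0: [73, 23, 86]
  L1: h(73,23)=(73*31+23)%997=292 h(86,86)=(86*31+86)%997=758 -> [292, 758]
  L2: h(292,758)=(292*31+758)%997=837 -> [837]
  root=837
After append 67 (leaves=[73, 23, 86, 67]):
  L0: [73, 23, 86, 67]
  L1: h(73,23)=(73*31+23)%997=292 h(86,67)=(86*31+67)%997=739 -> [292, 739]
  L2: h(292,739)=(292*31+739)%997=818 -> [818]
  root=818

Answer: 73 292 837 818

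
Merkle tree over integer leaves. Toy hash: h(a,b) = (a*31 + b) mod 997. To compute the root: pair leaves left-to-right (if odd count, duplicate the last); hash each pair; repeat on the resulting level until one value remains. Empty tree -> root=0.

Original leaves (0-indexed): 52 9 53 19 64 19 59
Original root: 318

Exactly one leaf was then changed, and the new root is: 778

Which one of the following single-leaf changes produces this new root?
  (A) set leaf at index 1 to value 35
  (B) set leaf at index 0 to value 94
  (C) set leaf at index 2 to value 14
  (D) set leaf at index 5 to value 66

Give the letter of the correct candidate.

Original leaves: [52, 9, 53, 19, 64, 19, 59]
Target new root: 778
Try each candidate change and compute the resulting root:
Candidate A: set leaf[1] = 35 -> leaves = [52, 35, 53, 19, 64, 19, 59]
  L0: [52, 35, 53, 19, 64, 19, 59]
  L1: h(52,35)=(52*31+35)%997=650 h(53,19)=(53*31+19)%997=665 h(64,19)=(64*31+19)%997=9 h(59,59)=(59*31+59)%997=891 -> [650, 665, 9, 891]
  L2: h(650,665)=(650*31+665)%997=875 h(9,891)=(9*31+891)%997=173 -> [875, 173]
  L3: h(875,173)=(875*31+173)%997=379 -> [379]
  root = 379 != target 778
Candidate B: set leaf[0] = 94 -> leaves = [94, 9, 53, 19, 64, 19, 59]
  L0: [94, 9, 53, 19, 64, 19, 59]
  L1: h(94,9)=(94*31+9)%997=929 h(53,19)=(53*31+19)%997=665 h(64,19)=(64*31+19)%997=9 h(59,59)=(59*31+59)%997=891 -> [929, 665, 9, 891]
  L2: h(929,665)=(929*31+665)%997=551 h(9,891)=(9*31+891)%997=173 -> [551, 173]
  L3: h(551,173)=(551*31+173)%997=305 -> [305]
  root = 305 != target 778
Candidate C: set leaf[2] = 14 -> leaves = [52, 9, 14, 19, 64, 19, 59]
  L0: [52, 9, 14, 19, 64, 19, 59]
  L1: h(52,9)=(52*31+9)%997=624 h(14,19)=(14*31+19)%997=453 h(64,19)=(64*31+19)%997=9 h(59,59)=(59*31+59)%997=891 -> [624, 453, 9, 891]
  L2: h(624,453)=(624*31+453)%997=854 h(9,891)=(9*31+891)%997=173 -> [854, 173]
  L3: h(854,173)=(854*31+173)%997=725 -> [725]
  root = 725 != target 778
Candidate D: set leaf[5] = 66 -> leaves = [52, 9, 53, 19, 64, 66, 59]
  L0: [52, 9, 53, 19, 64, 66, 59]
  L1: h(52,9)=(52*31+9)%997=624 h(53,19)=(53*31+19)%997=665 h(64,66)=(64*31+66)%997=56 h(59,59)=(59*31+59)%997=891 -> [624, 665, 56, 891]
  L2: h(624,665)=(624*31+665)%997=69 h(56,891)=(56*31+891)%997=633 -> [69, 633]
  L3: h(69,633)=(69*31+633)%997=778 -> [778]
  root = 778 == target 778  ** MATCH **
Candidate D produces the target root.

Answer: D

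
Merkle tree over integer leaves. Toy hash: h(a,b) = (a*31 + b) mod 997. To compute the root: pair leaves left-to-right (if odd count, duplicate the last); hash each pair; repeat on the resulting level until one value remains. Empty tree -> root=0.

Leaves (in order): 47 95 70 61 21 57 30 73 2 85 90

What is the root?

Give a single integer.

L0: [47, 95, 70, 61, 21, 57, 30, 73, 2, 85, 90]
L1: h(47,95)=(47*31+95)%997=555 h(70,61)=(70*31+61)%997=237 h(21,57)=(21*31+57)%997=708 h(30,73)=(30*31+73)%997=6 h(2,85)=(2*31+85)%997=147 h(90,90)=(90*31+90)%997=886 -> [555, 237, 708, 6, 147, 886]
L2: h(555,237)=(555*31+237)%997=493 h(708,6)=(708*31+6)%997=20 h(147,886)=(147*31+886)%997=458 -> [493, 20, 458]
L3: h(493,20)=(493*31+20)%997=348 h(458,458)=(458*31+458)%997=698 -> [348, 698]
L4: h(348,698)=(348*31+698)%997=519 -> [519]

Answer: 519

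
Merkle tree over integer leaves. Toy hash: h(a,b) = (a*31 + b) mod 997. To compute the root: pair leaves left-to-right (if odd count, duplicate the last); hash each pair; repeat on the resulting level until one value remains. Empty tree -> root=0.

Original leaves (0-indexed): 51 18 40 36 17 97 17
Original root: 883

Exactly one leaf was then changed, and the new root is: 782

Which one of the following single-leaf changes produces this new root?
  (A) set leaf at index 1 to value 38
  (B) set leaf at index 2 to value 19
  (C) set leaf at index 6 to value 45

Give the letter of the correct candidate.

Original leaves: [51, 18, 40, 36, 17, 97, 17]
Target new root: 782
Try each candidate change and compute the resulting root:
Candidate A: set leaf[1] = 38 -> leaves = [51, 38, 40, 36, 17, 97, 17]
  L0: [51, 38, 40, 36, 17, 97, 17]
  L1: h(51,38)=(51*31+38)%997=622 h(40,36)=(40*31+36)%997=279 h(17,97)=(17*31+97)%997=624 h(17,17)=(17*31+17)%997=544 -> [622, 279, 624, 544]
  L2: h(622,279)=(622*31+279)%997=618 h(624,544)=(624*31+544)%997=945 -> [618, 945]
  L3: h(618,945)=(618*31+945)%997=163 -> [163]
  root = 163 != target 782
Candidate B: set leaf[2] = 19 -> leaves = [51, 18, 19, 36, 17, 97, 17]
  L0: [51, 18, 19, 36, 17, 97, 17]
  L1: h(51,18)=(51*31+18)%997=602 h(19,36)=(19*31+36)%997=625 h(17,97)=(17*31+97)%997=624 h(17,17)=(17*31+17)%997=544 -> [602, 625, 624, 544]
  L2: h(602,625)=(602*31+625)%997=344 h(624,544)=(624*31+544)%997=945 -> [344, 945]
  L3: h(344,945)=(344*31+945)%997=642 -> [642]
  root = 642 != target 782
Candidate C: set leaf[6] = 45 -> leaves = [51, 18, 40, 36, 17, 97, 45]
  L0: [51, 18, 40, 36, 17, 97, 45]
  L1: h(51,18)=(51*31+18)%997=602 h(40,36)=(40*31+36)%997=279 h(17,97)=(17*31+97)%997=624 h(45,45)=(45*31+45)%997=443 -> [602, 279, 624, 443]
  L2: h(602,279)=(602*31+279)%997=995 h(624,443)=(624*31+443)%997=844 -> [995, 844]
  L3: h(995,844)=(995*31+844)%997=782 -> [782]
  root = 782 == target 782  ** MATCH **
Candidate C produces the target root.

Answer: C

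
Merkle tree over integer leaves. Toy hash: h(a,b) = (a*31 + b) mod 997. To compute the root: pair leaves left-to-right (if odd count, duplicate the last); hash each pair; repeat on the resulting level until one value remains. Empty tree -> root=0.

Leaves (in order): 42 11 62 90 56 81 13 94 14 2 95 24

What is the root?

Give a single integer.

Answer: 583

Derivation:
L0: [42, 11, 62, 90, 56, 81, 13, 94, 14, 2, 95, 24]
L1: h(42,11)=(42*31+11)%997=316 h(62,90)=(62*31+90)%997=18 h(56,81)=(56*31+81)%997=820 h(13,94)=(13*31+94)%997=497 h(14,2)=(14*31+2)%997=436 h(95,24)=(95*31+24)%997=975 -> [316, 18, 820, 497, 436, 975]
L2: h(316,18)=(316*31+18)%997=841 h(820,497)=(820*31+497)%997=992 h(436,975)=(436*31+975)%997=533 -> [841, 992, 533]
L3: h(841,992)=(841*31+992)%997=144 h(533,533)=(533*31+533)%997=107 -> [144, 107]
L4: h(144,107)=(144*31+107)%997=583 -> [583]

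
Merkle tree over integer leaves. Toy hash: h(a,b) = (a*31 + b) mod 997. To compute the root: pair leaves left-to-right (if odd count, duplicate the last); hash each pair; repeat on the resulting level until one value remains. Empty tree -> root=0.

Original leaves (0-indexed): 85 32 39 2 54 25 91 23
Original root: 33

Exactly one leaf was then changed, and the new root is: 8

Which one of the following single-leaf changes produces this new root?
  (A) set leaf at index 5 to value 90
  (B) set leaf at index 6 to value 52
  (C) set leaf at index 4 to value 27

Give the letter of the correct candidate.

Original leaves: [85, 32, 39, 2, 54, 25, 91, 23]
Target new root: 8
Try each candidate change and compute the resulting root:
Candidate A: set leaf[5] = 90 -> leaves = [85, 32, 39, 2, 54, 90, 91, 23]
  L0: [85, 32, 39, 2, 54, 90, 91, 23]
  L1: h(85,32)=(85*31+32)%997=673 h(39,2)=(39*31+2)%997=214 h(54,90)=(54*31+90)%997=767 h(91,23)=(91*31+23)%997=850 -> [673, 214, 767, 850]
  L2: h(673,214)=(673*31+214)%997=140 h(767,850)=(767*31+850)%997=699 -> [140, 699]
  L3: h(140,699)=(140*31+699)%997=54 -> [54]
  root = 54 != target 8
Candidate B: set leaf[6] = 52 -> leaves = [85, 32, 39, 2, 54, 25, 52, 23]
  L0: [85, 32, 39, 2, 54, 25, 52, 23]
  L1: h(85,32)=(85*31+32)%997=673 h(39,2)=(39*31+2)%997=214 h(54,25)=(54*31+25)%997=702 h(52,23)=(52*31+23)%997=638 -> [673, 214, 702, 638]
  L2: h(673,214)=(673*31+214)%997=140 h(702,638)=(702*31+638)%997=466 -> [140, 466]
  L3: h(140,466)=(140*31+466)%997=818 -> [818]
  root = 818 != target 8
Candidate C: set leaf[4] = 27 -> leaves = [85, 32, 39, 2, 27, 25, 91, 23]
  L0: [85, 32, 39, 2, 27, 25, 91, 23]
  L1: h(85,32)=(85*31+32)%997=673 h(39,2)=(39*31+2)%997=214 h(27,25)=(27*31+25)%997=862 h(91,23)=(91*31+23)%997=850 -> [673, 214, 862, 850]
  L2: h(673,214)=(673*31+214)%997=140 h(862,850)=(862*31+850)%997=653 -> [140, 653]
  L3: h(140,653)=(140*31+653)%997=8 -> [8]
  root = 8 == target 8  ** MATCH **
Candidate C produces the target root.

Answer: C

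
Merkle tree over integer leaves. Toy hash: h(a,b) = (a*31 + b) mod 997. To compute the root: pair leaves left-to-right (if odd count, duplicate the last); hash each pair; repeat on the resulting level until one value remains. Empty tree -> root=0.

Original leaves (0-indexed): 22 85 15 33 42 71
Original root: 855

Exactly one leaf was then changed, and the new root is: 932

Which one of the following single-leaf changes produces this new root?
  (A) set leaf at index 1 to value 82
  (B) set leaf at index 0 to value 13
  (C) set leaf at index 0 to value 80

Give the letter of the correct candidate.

Answer: C

Derivation:
Original leaves: [22, 85, 15, 33, 42, 71]
Target new root: 932
Try each candidate change and compute the resulting root:
Candidate A: set leaf[1] = 82 -> leaves = [22, 82, 15, 33, 42, 71]
  L0: [22, 82, 15, 33, 42, 71]
  L1: h(22,82)=(22*31+82)%997=764 h(15,33)=(15*31+33)%997=498 h(42,71)=(42*31+71)%997=376 -> [764, 498, 376]
  L2: h(764,498)=(764*31+498)%997=254 h(376,376)=(376*31+376)%997=68 -> [254, 68]
  L3: h(254,68)=(254*31+68)%997=963 -> [963]
  root = 963 != target 932
Candidate B: set leaf[0] = 13 -> leaves = [13, 85, 15, 33, 42, 71]
  L0: [13, 85, 15, 33, 42, 71]
  L1: h(13,85)=(13*31+85)%997=488 h(15,33)=(15*31+33)%997=498 h(42,71)=(42*31+71)%997=376 -> [488, 498, 376]
  L2: h(488,498)=(488*31+498)%997=671 h(376,376)=(376*31+376)%997=68 -> [671, 68]
  L3: h(671,68)=(671*31+68)%997=929 -> [929]
  root = 929 != target 932
Candidate C: set leaf[0] = 80 -> leaves = [80, 85, 15, 33, 42, 71]
  L0: [80, 85, 15, 33, 42, 71]
  L1: h(80,85)=(80*31+85)%997=571 h(15,33)=(15*31+33)%997=498 h(42,71)=(42*31+71)%997=376 -> [571, 498, 376]
  L2: h(571,498)=(571*31+498)%997=253 h(376,376)=(376*31+376)%997=68 -> [253, 68]
  L3: h(253,68)=(253*31+68)%997=932 -> [932]
  root = 932 == target 932  ** MATCH **
Candidate C produces the target root.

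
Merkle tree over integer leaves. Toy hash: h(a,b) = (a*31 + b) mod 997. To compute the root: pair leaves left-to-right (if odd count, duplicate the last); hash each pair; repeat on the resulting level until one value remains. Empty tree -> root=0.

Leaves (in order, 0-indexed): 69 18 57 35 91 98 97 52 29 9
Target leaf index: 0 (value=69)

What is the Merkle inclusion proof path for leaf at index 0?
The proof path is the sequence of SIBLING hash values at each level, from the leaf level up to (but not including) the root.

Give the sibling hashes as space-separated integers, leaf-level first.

Answer: 18 805 827 588

Derivation:
L0 (leaves): [69, 18, 57, 35, 91, 98, 97, 52, 29, 9], target index=0
L1: h(69,18)=(69*31+18)%997=163 [pair 0] h(57,35)=(57*31+35)%997=805 [pair 1] h(91,98)=(91*31+98)%997=925 [pair 2] h(97,52)=(97*31+52)%997=68 [pair 3] h(29,9)=(29*31+9)%997=908 [pair 4] -> [163, 805, 925, 68, 908]
  Sibling for proof at L0: 18
L2: h(163,805)=(163*31+805)%997=873 [pair 0] h(925,68)=(925*31+68)%997=827 [pair 1] h(908,908)=(908*31+908)%997=143 [pair 2] -> [873, 827, 143]
  Sibling for proof at L1: 805
L3: h(873,827)=(873*31+827)%997=971 [pair 0] h(143,143)=(143*31+143)%997=588 [pair 1] -> [971, 588]
  Sibling for proof at L2: 827
L4: h(971,588)=(971*31+588)%997=779 [pair 0] -> [779]
  Sibling for proof at L3: 588
Root: 779
Proof path (sibling hashes from leaf to root): [18, 805, 827, 588]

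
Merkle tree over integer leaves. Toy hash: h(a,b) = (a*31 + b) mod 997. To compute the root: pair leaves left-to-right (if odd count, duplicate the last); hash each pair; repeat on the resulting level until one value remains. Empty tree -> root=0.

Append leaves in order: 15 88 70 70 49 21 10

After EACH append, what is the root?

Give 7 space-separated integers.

After append 15 (leaves=[15]):
  L0: [15]
  root=15
After append 88 (leaves=[15, 88]):
  L0: [15, 88]
  L1: h(15,88)=(15*31+88)%997=553 -> [553]
  root=553
After append 70 (leaves=[15, 88, 70]):
  L0: [15, 88, 70]
  L1: h(15,88)=(15*31+88)%997=553 h(70,70)=(70*31+70)%997=246 -> [553, 246]
  L2: h(553,246)=(553*31+246)%997=440 -> [440]
  root=440
After append 70 (leaves=[15, 88, 70, 70]):
  L0: [15, 88, 70, 70]
  L1: h(15,88)=(15*31+88)%997=553 h(70,70)=(70*31+70)%997=246 -> [553, 246]
  L2: h(553,246)=(553*31+246)%997=440 -> [440]
  root=440
After append 49 (leaves=[15, 88, 70, 70, 49]):
  L0: [15, 88, 70, 70, 49]
  L1: h(15,88)=(15*31+88)%997=553 h(70,70)=(70*31+70)%997=246 h(49,49)=(49*31+49)%997=571 -> [553, 246, 571]
  L2: h(553,246)=(553*31+246)%997=440 h(571,571)=(571*31+571)%997=326 -> [440, 326]
  L3: h(440,326)=(440*31+326)%997=8 -> [8]
  root=8
After append 21 (leaves=[15, 88, 70, 70, 49, 21]):
  L0: [15, 88, 70, 70, 49, 21]
  L1: h(15,88)=(15*31+88)%997=553 h(70,70)=(70*31+70)%997=246 h(49,21)=(49*31+21)%997=543 -> [553, 246, 543]
  L2: h(553,246)=(553*31+246)%997=440 h(543,543)=(543*31+543)%997=427 -> [440, 427]
  L3: h(440,427)=(440*31+427)%997=109 -> [109]
  root=109
After append 10 (leaves=[15, 88, 70, 70, 49, 21, 10]):
  L0: [15, 88, 70, 70, 49, 21, 10]
  L1: h(15,88)=(15*31+88)%997=553 h(70,70)=(70*31+70)%997=246 h(49,21)=(49*31+21)%997=543 h(10,10)=(10*31+10)%997=320 -> [553, 246, 543, 320]
  L2: h(553,246)=(553*31+246)%997=440 h(543,320)=(543*31+320)%997=204 -> [440, 204]
  L3: h(440,204)=(440*31+204)%997=883 -> [883]
  root=883

Answer: 15 553 440 440 8 109 883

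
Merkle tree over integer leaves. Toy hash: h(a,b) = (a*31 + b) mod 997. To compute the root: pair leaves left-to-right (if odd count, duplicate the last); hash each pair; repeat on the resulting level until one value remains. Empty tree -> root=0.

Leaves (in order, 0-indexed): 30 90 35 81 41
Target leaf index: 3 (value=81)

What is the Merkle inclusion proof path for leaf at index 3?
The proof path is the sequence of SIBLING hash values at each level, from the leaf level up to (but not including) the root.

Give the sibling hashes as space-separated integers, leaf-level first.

Answer: 35 23 110

Derivation:
L0 (leaves): [30, 90, 35, 81, 41], target index=3
L1: h(30,90)=(30*31+90)%997=23 [pair 0] h(35,81)=(35*31+81)%997=169 [pair 1] h(41,41)=(41*31+41)%997=315 [pair 2] -> [23, 169, 315]
  Sibling for proof at L0: 35
L2: h(23,169)=(23*31+169)%997=882 [pair 0] h(315,315)=(315*31+315)%997=110 [pair 1] -> [882, 110]
  Sibling for proof at L1: 23
L3: h(882,110)=(882*31+110)%997=533 [pair 0] -> [533]
  Sibling for proof at L2: 110
Root: 533
Proof path (sibling hashes from leaf to root): [35, 23, 110]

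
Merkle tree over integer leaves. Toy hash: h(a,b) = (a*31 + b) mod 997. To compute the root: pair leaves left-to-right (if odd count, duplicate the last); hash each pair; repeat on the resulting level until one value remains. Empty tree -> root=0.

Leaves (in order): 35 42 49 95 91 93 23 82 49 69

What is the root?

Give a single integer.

Answer: 707

Derivation:
L0: [35, 42, 49, 95, 91, 93, 23, 82, 49, 69]
L1: h(35,42)=(35*31+42)%997=130 h(49,95)=(49*31+95)%997=617 h(91,93)=(91*31+93)%997=920 h(23,82)=(23*31+82)%997=795 h(49,69)=(49*31+69)%997=591 -> [130, 617, 920, 795, 591]
L2: h(130,617)=(130*31+617)%997=659 h(920,795)=(920*31+795)%997=402 h(591,591)=(591*31+591)%997=966 -> [659, 402, 966]
L3: h(659,402)=(659*31+402)%997=891 h(966,966)=(966*31+966)%997=5 -> [891, 5]
L4: h(891,5)=(891*31+5)%997=707 -> [707]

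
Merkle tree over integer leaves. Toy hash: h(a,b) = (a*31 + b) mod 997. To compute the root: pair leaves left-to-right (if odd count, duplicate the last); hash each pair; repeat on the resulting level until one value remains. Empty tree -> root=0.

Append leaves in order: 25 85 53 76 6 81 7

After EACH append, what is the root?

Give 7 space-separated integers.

Answer: 25 860 440 463 557 963 920

Derivation:
After append 25 (leaves=[25]):
  L0: [25]
  root=25
After append 85 (leaves=[25, 85]):
  L0: [25, 85]
  L1: h(25,85)=(25*31+85)%997=860 -> [860]
  root=860
After append 53 (leaves=[25, 85, 53]):
  L0: [25, 85, 53]
  L1: h(25,85)=(25*31+85)%997=860 h(53,53)=(53*31+53)%997=699 -> [860, 699]
  L2: h(860,699)=(860*31+699)%997=440 -> [440]
  root=440
After append 76 (leaves=[25, 85, 53, 76]):
  L0: [25, 85, 53, 76]
  L1: h(25,85)=(25*31+85)%997=860 h(53,76)=(53*31+76)%997=722 -> [860, 722]
  L2: h(860,722)=(860*31+722)%997=463 -> [463]
  root=463
After append 6 (leaves=[25, 85, 53, 76, 6]):
  L0: [25, 85, 53, 76, 6]
  L1: h(25,85)=(25*31+85)%997=860 h(53,76)=(53*31+76)%997=722 h(6,6)=(6*31+6)%997=192 -> [860, 722, 192]
  L2: h(860,722)=(860*31+722)%997=463 h(192,192)=(192*31+192)%997=162 -> [463, 162]
  L3: h(463,162)=(463*31+162)%997=557 -> [557]
  root=557
After append 81 (leaves=[25, 85, 53, 76, 6, 81]):
  L0: [25, 85, 53, 76, 6, 81]
  L1: h(25,85)=(25*31+85)%997=860 h(53,76)=(53*31+76)%997=722 h(6,81)=(6*31+81)%997=267 -> [860, 722, 267]
  L2: h(860,722)=(860*31+722)%997=463 h(267,267)=(267*31+267)%997=568 -> [463, 568]
  L3: h(463,568)=(463*31+568)%997=963 -> [963]
  root=963
After append 7 (leaves=[25, 85, 53, 76, 6, 81, 7]):
  L0: [25, 85, 53, 76, 6, 81, 7]
  L1: h(25,85)=(25*31+85)%997=860 h(53,76)=(53*31+76)%997=722 h(6,81)=(6*31+81)%997=267 h(7,7)=(7*31+7)%997=224 -> [860, 722, 267, 224]
  L2: h(860,722)=(860*31+722)%997=463 h(267,224)=(267*31+224)%997=525 -> [463, 525]
  L3: h(463,525)=(463*31+525)%997=920 -> [920]
  root=920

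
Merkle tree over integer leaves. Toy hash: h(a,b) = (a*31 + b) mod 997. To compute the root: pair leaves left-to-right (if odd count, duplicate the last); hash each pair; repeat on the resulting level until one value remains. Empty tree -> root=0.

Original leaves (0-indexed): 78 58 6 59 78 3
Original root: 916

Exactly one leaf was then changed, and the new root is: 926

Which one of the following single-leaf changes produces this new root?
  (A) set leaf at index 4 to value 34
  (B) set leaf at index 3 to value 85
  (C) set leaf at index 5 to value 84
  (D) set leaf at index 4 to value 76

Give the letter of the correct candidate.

Original leaves: [78, 58, 6, 59, 78, 3]
Target new root: 926
Try each candidate change and compute the resulting root:
Candidate A: set leaf[4] = 34 -> leaves = [78, 58, 6, 59, 34, 3]
  L0: [78, 58, 6, 59, 34, 3]
  L1: h(78,58)=(78*31+58)%997=482 h(6,59)=(6*31+59)%997=245 h(34,3)=(34*31+3)%997=60 -> [482, 245, 60]
  L2: h(482,245)=(482*31+245)%997=232 h(60,60)=(60*31+60)%997=923 -> [232, 923]
  L3: h(232,923)=(232*31+923)%997=139 -> [139]
  root = 139 != target 926
Candidate B: set leaf[3] = 85 -> leaves = [78, 58, 6, 85, 78, 3]
  L0: [78, 58, 6, 85, 78, 3]
  L1: h(78,58)=(78*31+58)%997=482 h(6,85)=(6*31+85)%997=271 h(78,3)=(78*31+3)%997=427 -> [482, 271, 427]
  L2: h(482,271)=(482*31+271)%997=258 h(427,427)=(427*31+427)%997=703 -> [258, 703]
  L3: h(258,703)=(258*31+703)%997=725 -> [725]
  root = 725 != target 926
Candidate C: set leaf[5] = 84 -> leaves = [78, 58, 6, 59, 78, 84]
  L0: [78, 58, 6, 59, 78, 84]
  L1: h(78,58)=(78*31+58)%997=482 h(6,59)=(6*31+59)%997=245 h(78,84)=(78*31+84)%997=508 -> [482, 245, 508]
  L2: h(482,245)=(482*31+245)%997=232 h(508,508)=(508*31+508)%997=304 -> [232, 304]
  L3: h(232,304)=(232*31+304)%997=517 -> [517]
  root = 517 != target 926
Candidate D: set leaf[4] = 76 -> leaves = [78, 58, 6, 59, 76, 3]
  L0: [78, 58, 6, 59, 76, 3]
  L1: h(78,58)=(78*31+58)%997=482 h(6,59)=(6*31+59)%997=245 h(76,3)=(76*31+3)%997=365 -> [482, 245, 365]
  L2: h(482,245)=(482*31+245)%997=232 h(365,365)=(365*31+365)%997=713 -> [232, 713]
  L3: h(232,713)=(232*31+713)%997=926 -> [926]
  root = 926 == target 926  ** MATCH **
Candidate D produces the target root.

Answer: D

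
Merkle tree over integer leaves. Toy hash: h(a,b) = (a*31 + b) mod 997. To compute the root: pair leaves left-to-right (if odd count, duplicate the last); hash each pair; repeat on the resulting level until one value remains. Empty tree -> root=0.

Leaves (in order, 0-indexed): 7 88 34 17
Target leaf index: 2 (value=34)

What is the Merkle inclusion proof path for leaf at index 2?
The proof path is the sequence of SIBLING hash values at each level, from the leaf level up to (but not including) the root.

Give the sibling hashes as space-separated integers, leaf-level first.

L0 (leaves): [7, 88, 34, 17], target index=2
L1: h(7,88)=(7*31+88)%997=305 [pair 0] h(34,17)=(34*31+17)%997=74 [pair 1] -> [305, 74]
  Sibling for proof at L0: 17
L2: h(305,74)=(305*31+74)%997=556 [pair 0] -> [556]
  Sibling for proof at L1: 305
Root: 556
Proof path (sibling hashes from leaf to root): [17, 305]

Answer: 17 305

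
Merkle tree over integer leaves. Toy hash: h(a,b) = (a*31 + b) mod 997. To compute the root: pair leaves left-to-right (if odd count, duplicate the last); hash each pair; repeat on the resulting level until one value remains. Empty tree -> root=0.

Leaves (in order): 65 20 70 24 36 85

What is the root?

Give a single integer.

L0: [65, 20, 70, 24, 36, 85]
L1: h(65,20)=(65*31+20)%997=41 h(70,24)=(70*31+24)%997=200 h(36,85)=(36*31+85)%997=204 -> [41, 200, 204]
L2: h(41,200)=(41*31+200)%997=474 h(204,204)=(204*31+204)%997=546 -> [474, 546]
L3: h(474,546)=(474*31+546)%997=285 -> [285]

Answer: 285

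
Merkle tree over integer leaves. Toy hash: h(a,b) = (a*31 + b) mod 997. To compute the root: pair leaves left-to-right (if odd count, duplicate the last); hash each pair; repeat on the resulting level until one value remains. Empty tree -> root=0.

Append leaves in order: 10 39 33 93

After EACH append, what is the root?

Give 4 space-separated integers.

After append 10 (leaves=[10]):
  L0: [10]
  root=10
After append 39 (leaves=[10, 39]):
  L0: [10, 39]
  L1: h(10,39)=(10*31+39)%997=349 -> [349]
  root=349
After append 33 (leaves=[10, 39, 33]):
  L0: [10, 39, 33]
  L1: h(10,39)=(10*31+39)%997=349 h(33,33)=(33*31+33)%997=59 -> [349, 59]
  L2: h(349,59)=(349*31+59)%997=908 -> [908]
  root=908
After append 93 (leaves=[10, 39, 33, 93]):
  L0: [10, 39, 33, 93]
  L1: h(10,39)=(10*31+39)%997=349 h(33,93)=(33*31+93)%997=119 -> [349, 119]
  L2: h(349,119)=(349*31+119)%997=968 -> [968]
  root=968

Answer: 10 349 908 968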